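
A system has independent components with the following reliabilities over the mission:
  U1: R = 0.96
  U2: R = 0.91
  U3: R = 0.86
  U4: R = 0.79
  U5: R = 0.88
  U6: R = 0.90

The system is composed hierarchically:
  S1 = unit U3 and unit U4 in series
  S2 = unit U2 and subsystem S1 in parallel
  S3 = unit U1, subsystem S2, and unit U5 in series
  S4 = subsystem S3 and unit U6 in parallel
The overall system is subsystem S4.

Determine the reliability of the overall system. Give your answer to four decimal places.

Series (U3 and U4): 0.860000 × 0.790000 = 0.679400
Parallel (U2 and [0.679400]): 1 − (1 − 0.910000)(1 − 0.679400) = 0.971146
Series (U1, [0.971146], and U5): 0.960000 × 0.971146 × 0.880000 = 0.820424
Parallel ([0.820424] and U6): 1 − (1 − 0.820424)(1 − 0.900000) = 0.9820

0.9820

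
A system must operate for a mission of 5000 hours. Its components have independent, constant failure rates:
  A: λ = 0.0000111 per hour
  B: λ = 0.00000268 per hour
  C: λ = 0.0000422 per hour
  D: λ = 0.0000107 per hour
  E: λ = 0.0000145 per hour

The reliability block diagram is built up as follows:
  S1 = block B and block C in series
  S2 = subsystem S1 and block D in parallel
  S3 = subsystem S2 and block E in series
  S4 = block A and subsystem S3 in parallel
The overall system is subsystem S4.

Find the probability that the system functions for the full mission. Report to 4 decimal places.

R(A) = exp(−0.0000111 × 5000) = 0.946012
R(B) = exp(−0.00000268 × 5000) = 0.986689
R(C) = exp(−0.0000422 × 5000) = 0.809774
R(D) = exp(−0.0000107 × 5000) = 0.947906
R(E) = exp(−0.0000145 × 5000) = 0.930066
Series (B and C): 0.986689 × 0.809774 = 0.798995
Parallel ([0.798995] and D): 1 − (1 − 0.798995)(1 − 0.947906) = 0.989529
Series ([0.989529] and E): 0.989529 × 0.930066 = 0.920327
Parallel (A and [0.920327]): 1 − (1 − 0.946012)(1 − 0.920327) = 0.9957

0.9957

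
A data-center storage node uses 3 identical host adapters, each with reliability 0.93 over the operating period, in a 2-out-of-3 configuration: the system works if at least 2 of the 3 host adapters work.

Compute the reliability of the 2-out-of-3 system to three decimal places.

R = Σ_{i=2}^{3} C(3,i) p^i (1−p)^{3−i} with p = 0.93
C(3,2)·0.93^2·0.07^1 = 0.18163
C(3,3)·0.93^3·0.07^0 = 0.80436
Sum = 0.986

0.986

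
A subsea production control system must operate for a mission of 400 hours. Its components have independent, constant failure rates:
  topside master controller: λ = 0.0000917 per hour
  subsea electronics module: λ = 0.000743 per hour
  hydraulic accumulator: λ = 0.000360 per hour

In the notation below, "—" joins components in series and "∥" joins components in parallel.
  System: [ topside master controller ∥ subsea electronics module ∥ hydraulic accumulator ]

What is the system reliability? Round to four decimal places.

0.9988

R(topside master controller) = exp(−0.0000917 × 400) = 0.963985
R(subsea electronics module) = exp(−0.000743 × 400) = 0.742895
R(hydraulic accumulator) = exp(−0.000360 × 400) = 0.865888
Parallel (topside master controller, subsea electronics module, and hydraulic accumulator): 1 − (1 − 0.963985)(1 − 0.742895)(1 − 0.865888) = 0.9988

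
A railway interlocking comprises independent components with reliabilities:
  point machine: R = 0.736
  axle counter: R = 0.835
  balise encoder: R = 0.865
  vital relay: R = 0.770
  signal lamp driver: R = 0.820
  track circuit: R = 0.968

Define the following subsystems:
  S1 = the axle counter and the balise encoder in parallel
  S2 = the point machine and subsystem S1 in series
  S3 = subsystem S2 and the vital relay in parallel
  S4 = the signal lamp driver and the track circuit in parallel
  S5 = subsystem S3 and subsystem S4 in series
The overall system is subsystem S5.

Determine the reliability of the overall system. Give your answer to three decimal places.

0.930

Parallel (axle counter and balise encoder): 1 − (1 − 0.83500)(1 − 0.86500) = 0.97773
Series (point machine and [0.97773]): 0.73600 × 0.97773 = 0.71961
Parallel ([0.71961] and vital relay): 1 − (1 − 0.71961)(1 − 0.77000) = 0.93551
Parallel (signal lamp driver and track circuit): 1 − (1 − 0.82000)(1 − 0.96800) = 0.99424
Series ([0.93551] and [0.99424]): 0.93551 × 0.99424 = 0.930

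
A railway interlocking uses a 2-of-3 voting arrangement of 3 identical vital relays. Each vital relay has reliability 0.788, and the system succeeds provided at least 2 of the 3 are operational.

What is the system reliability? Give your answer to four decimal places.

R = Σ_{i=2}^{3} C(3,i) p^i (1−p)^{3−i} with p = 0.788
C(3,2)·0.788^2·0.212^1 = 0.394920
C(3,3)·0.788^3·0.212^0 = 0.489304
Sum = 0.8842

0.8842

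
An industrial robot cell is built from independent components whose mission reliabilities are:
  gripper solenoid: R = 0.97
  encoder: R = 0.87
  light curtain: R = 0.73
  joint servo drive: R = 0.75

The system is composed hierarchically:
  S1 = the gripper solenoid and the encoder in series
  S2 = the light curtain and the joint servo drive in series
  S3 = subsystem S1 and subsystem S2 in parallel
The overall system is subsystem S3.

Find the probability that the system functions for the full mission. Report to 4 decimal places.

Series (gripper solenoid and encoder): 0.970000 × 0.870000 = 0.843900
Series (light curtain and joint servo drive): 0.730000 × 0.750000 = 0.547500
Parallel ([0.843900] and [0.547500]): 1 − (1 − 0.843900)(1 − 0.547500) = 0.9294

0.9294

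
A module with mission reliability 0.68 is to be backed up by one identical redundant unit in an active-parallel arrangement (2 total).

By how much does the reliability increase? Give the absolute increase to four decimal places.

R_before = 0.68
R_after = 1 − (1 − 0.68)^2 = 0.8976
ΔR = 0.8976 − 0.68 = 0.2176

0.2176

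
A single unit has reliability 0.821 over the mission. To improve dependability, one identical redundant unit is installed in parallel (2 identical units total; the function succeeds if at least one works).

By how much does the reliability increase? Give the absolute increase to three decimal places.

R_before = 0.821
R_after = 1 − (1 − 0.821)^2 = 0.968
ΔR = 0.968 − 0.821 = 0.147

0.147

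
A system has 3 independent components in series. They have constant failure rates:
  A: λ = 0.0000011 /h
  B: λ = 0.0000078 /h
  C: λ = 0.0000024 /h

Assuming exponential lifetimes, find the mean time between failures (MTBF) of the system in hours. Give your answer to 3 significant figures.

Series of exponential components: λ_sys = Σ λ_i
λ_sys = 0.0000011 + 0.0000078 + 0.0000024 = 1.1300e-05 /h
MTBF = 1 / λ_sys = 88500 h

88500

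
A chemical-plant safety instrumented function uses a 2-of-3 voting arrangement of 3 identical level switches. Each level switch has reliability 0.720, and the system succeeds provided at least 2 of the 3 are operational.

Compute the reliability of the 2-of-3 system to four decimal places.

R = Σ_{i=2}^{3} C(3,i) p^i (1−p)^{3−i} with p = 0.720
C(3,2)·0.720^2·0.280^1 = 0.435456
C(3,3)·0.720^3·0.280^0 = 0.373248
Sum = 0.8087

0.8087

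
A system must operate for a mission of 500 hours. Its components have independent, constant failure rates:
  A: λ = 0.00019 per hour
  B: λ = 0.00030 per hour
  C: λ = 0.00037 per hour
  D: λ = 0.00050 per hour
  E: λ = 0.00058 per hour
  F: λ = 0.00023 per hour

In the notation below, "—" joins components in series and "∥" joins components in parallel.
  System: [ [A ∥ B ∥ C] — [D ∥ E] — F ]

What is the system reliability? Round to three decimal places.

R(A) = exp(−0.00019 × 500) = 0.90937
R(B) = exp(−0.00030 × 500) = 0.86071
R(C) = exp(−0.00037 × 500) = 0.83110
R(D) = exp(−0.00050 × 500) = 0.77880
R(E) = exp(−0.00058 × 500) = 0.74826
R(F) = exp(−0.00023 × 500) = 0.89137
Parallel (A, B, and C): 1 − (1 − 0.90937)(1 − 0.86071)(1 − 0.83110) = 0.99787
Parallel (D and E): 1 − (1 − 0.77880)(1 − 0.74826) = 0.94432
Series ([0.99787], [0.94432], and F): 0.99787 × 0.94432 × 0.89137 = 0.840

0.840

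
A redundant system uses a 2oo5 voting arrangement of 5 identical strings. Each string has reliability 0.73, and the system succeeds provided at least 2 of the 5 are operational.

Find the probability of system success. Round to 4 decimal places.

R = Σ_{i=2}^{5} C(5,i) p^i (1−p)^{5−i} with p = 0.73
C(5,2)·0.73^2·0.27^3 = 0.104891
C(5,3)·0.73^3·0.27^2 = 0.283593
C(5,4)·0.73^4·0.27^1 = 0.383376
C(5,5)·0.73^5·0.27^0 = 0.207307
Sum = 0.9792

0.9792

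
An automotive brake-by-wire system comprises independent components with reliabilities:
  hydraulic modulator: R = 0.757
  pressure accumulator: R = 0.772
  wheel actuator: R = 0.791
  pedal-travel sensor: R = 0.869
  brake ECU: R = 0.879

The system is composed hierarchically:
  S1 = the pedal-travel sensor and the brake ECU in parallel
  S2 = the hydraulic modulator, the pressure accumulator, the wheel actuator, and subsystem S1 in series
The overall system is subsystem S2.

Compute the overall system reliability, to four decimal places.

Parallel (pedal-travel sensor and brake ECU): 1 − (1 − 0.869000)(1 − 0.879000) = 0.984149
Series (hydraulic modulator, pressure accumulator, wheel actuator, and [0.984149]): 0.757000 × 0.772000 × 0.791000 × 0.984149 = 0.4549

0.4549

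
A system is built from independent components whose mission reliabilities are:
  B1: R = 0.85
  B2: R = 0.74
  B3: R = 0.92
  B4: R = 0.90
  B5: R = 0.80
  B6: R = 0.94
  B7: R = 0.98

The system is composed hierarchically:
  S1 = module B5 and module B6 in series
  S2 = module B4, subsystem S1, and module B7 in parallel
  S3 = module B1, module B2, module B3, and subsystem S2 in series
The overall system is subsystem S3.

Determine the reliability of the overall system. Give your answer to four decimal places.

Series (B5 and B6): 0.800000 × 0.940000 = 0.752000
Parallel (B4, [0.752000], and B7): 1 − (1 − 0.900000)(1 − 0.752000)(1 − 0.980000) = 0.999504
Series (B1, B2, B3, and [0.999504]): 0.850000 × 0.740000 × 0.920000 × 0.999504 = 0.5784

0.5784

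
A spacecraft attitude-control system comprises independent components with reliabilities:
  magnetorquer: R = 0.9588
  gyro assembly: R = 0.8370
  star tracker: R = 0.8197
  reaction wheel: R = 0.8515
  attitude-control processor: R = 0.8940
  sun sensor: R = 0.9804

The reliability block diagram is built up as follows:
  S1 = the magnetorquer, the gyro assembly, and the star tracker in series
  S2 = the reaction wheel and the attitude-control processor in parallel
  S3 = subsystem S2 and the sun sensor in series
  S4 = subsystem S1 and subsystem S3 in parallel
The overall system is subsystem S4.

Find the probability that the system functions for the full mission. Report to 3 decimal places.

Series (magnetorquer, gyro assembly, and star tracker): 0.95880 × 0.83700 × 0.81970 = 0.65782
Parallel (reaction wheel and attitude-control processor): 1 − (1 − 0.85150)(1 − 0.89400) = 0.98426
Series ([0.98426] and sun sensor): 0.98426 × 0.98040 = 0.96497
Parallel ([0.65782] and [0.96497]): 1 − (1 − 0.65782)(1 − 0.96497) = 0.988

0.988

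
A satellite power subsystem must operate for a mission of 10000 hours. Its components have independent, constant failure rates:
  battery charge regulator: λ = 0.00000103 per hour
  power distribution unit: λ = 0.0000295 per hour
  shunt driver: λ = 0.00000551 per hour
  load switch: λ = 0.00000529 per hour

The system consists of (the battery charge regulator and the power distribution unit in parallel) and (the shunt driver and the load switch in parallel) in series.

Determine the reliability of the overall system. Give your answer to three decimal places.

0.995

R(battery charge regulator) = exp(−0.00000103 × 10000) = 0.98975
R(power distribution unit) = exp(−0.0000295 × 10000) = 0.74453
R(shunt driver) = exp(−0.00000551 × 10000) = 0.94639
R(load switch) = exp(−0.00000529 × 10000) = 0.94847
Parallel (battery charge regulator and power distribution unit): 1 − (1 − 0.98975)(1 − 0.74453) = 0.99738
Parallel (shunt driver and load switch): 1 − (1 − 0.94639)(1 − 0.94847) = 0.99724
Series ([0.99738] and [0.99724]): 0.99738 × 0.99724 = 0.995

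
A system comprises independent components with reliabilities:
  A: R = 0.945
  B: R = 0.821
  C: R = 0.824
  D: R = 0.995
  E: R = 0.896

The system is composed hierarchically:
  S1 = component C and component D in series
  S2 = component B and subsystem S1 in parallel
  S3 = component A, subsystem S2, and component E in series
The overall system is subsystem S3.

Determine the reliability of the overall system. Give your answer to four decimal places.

0.8194

Series (C and D): 0.824000 × 0.995000 = 0.819880
Parallel (B and [0.819880]): 1 − (1 − 0.821000)(1 − 0.819880) = 0.967759
Series (A, [0.967759], and E): 0.945000 × 0.967759 × 0.896000 = 0.8194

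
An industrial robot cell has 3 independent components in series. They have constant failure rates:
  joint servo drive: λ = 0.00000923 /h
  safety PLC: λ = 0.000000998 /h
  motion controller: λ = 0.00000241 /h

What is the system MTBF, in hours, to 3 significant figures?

79100

Series of exponential components: λ_sys = Σ λ_i
λ_sys = 0.00000923 + 0.000000998 + 0.00000241 = 1.2638e-05 /h
MTBF = 1 / λ_sys = 79100 h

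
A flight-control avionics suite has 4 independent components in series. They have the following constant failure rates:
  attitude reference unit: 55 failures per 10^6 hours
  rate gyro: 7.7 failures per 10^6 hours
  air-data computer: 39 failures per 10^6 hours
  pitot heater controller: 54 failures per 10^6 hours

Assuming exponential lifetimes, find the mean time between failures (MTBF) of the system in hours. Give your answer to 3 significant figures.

6420

Series of exponential components: λ_sys = Σ λ_i
λ_sys = 0.000055 + 0.0000077 + 0.000039 + 0.000054 = 1.5570e-04 /h
MTBF = 1 / λ_sys = 6420 h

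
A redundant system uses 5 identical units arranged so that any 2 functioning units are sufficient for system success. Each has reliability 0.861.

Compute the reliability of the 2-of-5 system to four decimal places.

R = Σ_{i=2}^{5} C(5,i) p^i (1−p)^{5−i} with p = 0.861
C(5,2)·0.861^2·0.139^3 = 0.019909
C(5,3)·0.861^3·0.139^2 = 0.123322
C(5,4)·0.861^4·0.139^1 = 0.381942
C(5,5)·0.861^5·0.139^0 = 0.473168
Sum = 0.9983

0.9983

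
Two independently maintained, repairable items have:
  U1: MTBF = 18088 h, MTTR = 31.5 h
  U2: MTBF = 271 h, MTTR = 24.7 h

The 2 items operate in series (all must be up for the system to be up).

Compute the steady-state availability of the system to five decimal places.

0.91488

A(U1) = MTBF/(MTBF+MTTR) = 18088/(18088+31.5) = 0.998262
A(U2) = MTBF/(MTBF+MTTR) = 271/(271+24.7) = 0.916469
Series availability: 0.998262 × 0.916469 = 0.91488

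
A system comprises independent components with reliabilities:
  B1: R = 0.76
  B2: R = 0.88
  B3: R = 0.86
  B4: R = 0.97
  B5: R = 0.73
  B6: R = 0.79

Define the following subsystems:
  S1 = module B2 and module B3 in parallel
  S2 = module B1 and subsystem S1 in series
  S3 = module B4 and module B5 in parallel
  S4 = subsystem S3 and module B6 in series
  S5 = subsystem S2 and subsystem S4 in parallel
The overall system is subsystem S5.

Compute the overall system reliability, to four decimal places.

Parallel (B2 and B3): 1 − (1 − 0.880000)(1 − 0.860000) = 0.983200
Series (B1 and [0.983200]): 0.760000 × 0.983200 = 0.747232
Parallel (B4 and B5): 1 − (1 − 0.970000)(1 − 0.730000) = 0.991900
Series ([0.991900] and B6): 0.991900 × 0.790000 = 0.783601
Parallel ([0.747232] and [0.783601]): 1 − (1 − 0.747232)(1 − 0.783601) = 0.9453

0.9453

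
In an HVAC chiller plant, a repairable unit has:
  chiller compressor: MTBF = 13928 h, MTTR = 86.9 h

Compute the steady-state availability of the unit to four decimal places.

0.9938

A(chiller compressor) = MTBF/(MTBF+MTTR) = 13928/(13928+86.9) = 0.9938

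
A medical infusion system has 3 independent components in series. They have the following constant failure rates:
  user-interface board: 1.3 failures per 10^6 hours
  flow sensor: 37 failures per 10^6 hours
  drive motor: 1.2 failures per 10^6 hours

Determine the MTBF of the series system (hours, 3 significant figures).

25300

Series of exponential components: λ_sys = Σ λ_i
λ_sys = 0.0000013 + 0.000037 + 0.0000012 = 3.9500e-05 /h
MTBF = 1 / λ_sys = 25300 h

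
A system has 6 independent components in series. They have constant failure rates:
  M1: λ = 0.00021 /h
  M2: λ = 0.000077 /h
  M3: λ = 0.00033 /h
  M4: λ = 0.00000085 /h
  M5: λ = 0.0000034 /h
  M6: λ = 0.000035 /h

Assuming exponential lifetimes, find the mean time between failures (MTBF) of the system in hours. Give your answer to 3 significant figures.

Series of exponential components: λ_sys = Σ λ_i
λ_sys = 0.00021 + 0.000077 + 0.00033 + 0.00000085 + 0.0000034 + 0.000035 = 6.5625e-04 /h
MTBF = 1 / λ_sys = 1520 h

1520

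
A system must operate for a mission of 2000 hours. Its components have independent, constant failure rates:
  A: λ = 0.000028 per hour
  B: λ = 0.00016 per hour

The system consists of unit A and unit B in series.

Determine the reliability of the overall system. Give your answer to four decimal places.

0.6866

R(A) = exp(−0.000028 × 2000) = 0.945539
R(B) = exp(−0.00016 × 2000) = 0.726149
Series (A and B): 0.945539 × 0.726149 = 0.6866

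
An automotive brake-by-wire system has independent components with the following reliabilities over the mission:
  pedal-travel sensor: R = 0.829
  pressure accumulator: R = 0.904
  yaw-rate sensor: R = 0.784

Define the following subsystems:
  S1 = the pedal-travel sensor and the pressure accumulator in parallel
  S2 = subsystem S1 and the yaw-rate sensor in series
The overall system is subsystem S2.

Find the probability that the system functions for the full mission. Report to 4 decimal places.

Parallel (pedal-travel sensor and pressure accumulator): 1 − (1 − 0.829000)(1 − 0.904000) = 0.983584
Series ([0.983584] and yaw-rate sensor): 0.983584 × 0.784000 = 0.7711

0.7711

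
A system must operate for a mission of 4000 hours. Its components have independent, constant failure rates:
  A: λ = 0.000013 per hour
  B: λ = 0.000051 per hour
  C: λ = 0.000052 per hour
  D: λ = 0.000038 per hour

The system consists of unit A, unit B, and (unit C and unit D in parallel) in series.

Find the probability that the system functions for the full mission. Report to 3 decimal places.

R(A) = exp(−0.000013 × 4000) = 0.94933
R(B) = exp(−0.000051 × 4000) = 0.81546
R(C) = exp(−0.000052 × 4000) = 0.81221
R(D) = exp(−0.000038 × 4000) = 0.85899
Parallel (C and D): 1 − (1 − 0.81221)(1 − 0.85899) = 0.97352
Series (A, B, and [0.97352]): 0.94933 × 0.81546 × 0.97352 = 0.754

0.754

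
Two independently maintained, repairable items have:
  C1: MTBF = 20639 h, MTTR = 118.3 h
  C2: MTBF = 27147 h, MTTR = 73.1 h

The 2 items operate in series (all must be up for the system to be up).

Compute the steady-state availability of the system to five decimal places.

0.99163

A(C1) = MTBF/(MTBF+MTTR) = 20639/(20639+118.3) = 0.994301
A(C2) = MTBF/(MTBF+MTTR) = 27147/(27147+73.1) = 0.997314
Series availability: 0.994301 × 0.997314 = 0.99163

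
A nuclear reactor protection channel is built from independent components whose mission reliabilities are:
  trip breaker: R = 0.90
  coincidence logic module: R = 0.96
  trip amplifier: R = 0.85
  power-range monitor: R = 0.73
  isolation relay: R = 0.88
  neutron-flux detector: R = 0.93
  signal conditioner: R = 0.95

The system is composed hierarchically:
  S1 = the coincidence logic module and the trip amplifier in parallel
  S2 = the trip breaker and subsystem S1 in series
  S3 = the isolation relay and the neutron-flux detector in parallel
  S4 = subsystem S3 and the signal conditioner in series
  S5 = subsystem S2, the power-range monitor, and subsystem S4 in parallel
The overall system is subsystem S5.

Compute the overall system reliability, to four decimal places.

Parallel (coincidence logic module and trip amplifier): 1 − (1 − 0.960000)(1 − 0.850000) = 0.994000
Series (trip breaker and [0.994000]): 0.900000 × 0.994000 = 0.894600
Parallel (isolation relay and neutron-flux detector): 1 − (1 − 0.880000)(1 − 0.930000) = 0.991600
Series ([0.991600] and signal conditioner): 0.991600 × 0.950000 = 0.942020
Parallel ([0.894600], power-range monitor, and [0.942020]): 1 − (1 − 0.894600)(1 − 0.730000)(1 − 0.942020) = 0.9984

0.9984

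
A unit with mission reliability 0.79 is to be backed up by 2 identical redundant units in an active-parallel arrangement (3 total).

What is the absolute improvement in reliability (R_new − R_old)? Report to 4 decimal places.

0.2007

R_before = 0.79
R_after = 1 − (1 − 0.79)^3 = 0.9907
ΔR = 0.9907 − 0.79 = 0.2007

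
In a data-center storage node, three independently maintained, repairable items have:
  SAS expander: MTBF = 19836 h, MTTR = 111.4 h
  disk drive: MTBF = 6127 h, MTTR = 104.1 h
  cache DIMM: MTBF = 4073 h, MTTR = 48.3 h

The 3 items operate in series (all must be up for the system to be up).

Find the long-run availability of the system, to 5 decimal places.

A(SAS expander) = MTBF/(MTBF+MTTR) = 19836/(19836+111.4) = 0.994415
A(disk drive) = MTBF/(MTBF+MTTR) = 6127/(6127+104.1) = 0.983293
A(cache DIMM) = MTBF/(MTBF+MTTR) = 4073/(4073+48.3) = 0.988280
Series availability: 0.994415 × 0.983293 × 0.988280 = 0.96634

0.96634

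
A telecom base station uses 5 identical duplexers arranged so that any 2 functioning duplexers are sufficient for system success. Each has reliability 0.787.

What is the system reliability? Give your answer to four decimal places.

0.9915

R = Σ_{i=2}^{5} C(5,i) p^i (1−p)^{5−i} with p = 0.787
C(5,2)·0.787^2·0.213^3 = 0.059853
C(5,3)·0.787^3·0.213^2 = 0.221148
C(5,4)·0.787^4·0.213^1 = 0.408553
C(5,5)·0.787^5·0.213^0 = 0.301907
Sum = 0.9915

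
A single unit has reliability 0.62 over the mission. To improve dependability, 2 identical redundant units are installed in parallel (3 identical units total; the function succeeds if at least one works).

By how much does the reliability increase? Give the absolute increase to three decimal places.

R_before = 0.62
R_after = 1 − (1 − 0.62)^3 = 0.945
ΔR = 0.945 − 0.62 = 0.325

0.325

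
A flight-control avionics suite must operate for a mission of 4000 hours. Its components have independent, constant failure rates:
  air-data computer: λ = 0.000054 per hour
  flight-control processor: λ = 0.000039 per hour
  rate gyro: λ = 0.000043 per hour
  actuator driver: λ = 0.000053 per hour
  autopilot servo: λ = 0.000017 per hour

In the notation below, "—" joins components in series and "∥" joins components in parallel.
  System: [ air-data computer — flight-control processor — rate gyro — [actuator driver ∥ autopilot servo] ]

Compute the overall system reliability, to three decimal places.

0.573

R(air-data computer) = exp(−0.000054 × 4000) = 0.80574
R(flight-control processor) = exp(−0.000039 × 4000) = 0.85556
R(rate gyro) = exp(−0.000043 × 4000) = 0.84198
R(actuator driver) = exp(−0.000053 × 4000) = 0.80896
R(autopilot servo) = exp(−0.000017 × 4000) = 0.93426
Parallel (actuator driver and autopilot servo): 1 − (1 − 0.80896)(1 − 0.93426) = 0.98744
Series (air-data computer, flight-control processor, rate gyro, and [0.98744]): 0.80574 × 0.85556 × 0.84198 × 0.98744 = 0.573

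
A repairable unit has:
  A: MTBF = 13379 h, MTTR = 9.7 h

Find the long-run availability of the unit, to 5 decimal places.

0.99928

A(A) = MTBF/(MTBF+MTTR) = 13379/(13379+9.7) = 0.99928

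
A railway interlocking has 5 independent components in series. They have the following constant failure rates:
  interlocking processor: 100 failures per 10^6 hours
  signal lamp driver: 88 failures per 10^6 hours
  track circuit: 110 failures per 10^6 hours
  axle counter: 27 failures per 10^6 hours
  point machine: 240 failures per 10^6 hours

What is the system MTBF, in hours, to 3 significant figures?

Series of exponential components: λ_sys = Σ λ_i
λ_sys = 0.00010 + 0.000088 + 0.00011 + 0.000027 + 0.00024 = 5.6500e-04 /h
MTBF = 1 / λ_sys = 1770 h

1770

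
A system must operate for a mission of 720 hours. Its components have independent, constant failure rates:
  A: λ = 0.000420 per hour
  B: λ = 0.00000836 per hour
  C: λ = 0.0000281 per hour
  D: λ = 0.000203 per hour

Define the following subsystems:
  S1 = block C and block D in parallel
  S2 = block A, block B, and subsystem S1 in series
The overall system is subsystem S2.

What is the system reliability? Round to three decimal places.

R(A) = exp(−0.000420 × 720) = 0.73904
R(B) = exp(−0.00000836 × 720) = 0.99400
R(C) = exp(−0.0000281 × 720) = 0.97997
R(D) = exp(−0.000203 × 720) = 0.86402
Parallel (C and D): 1 − (1 − 0.97997)(1 − 0.86402) = 0.99728
Series (A, B, and [0.99728]): 0.73904 × 0.99400 × 0.99728 = 0.733

0.733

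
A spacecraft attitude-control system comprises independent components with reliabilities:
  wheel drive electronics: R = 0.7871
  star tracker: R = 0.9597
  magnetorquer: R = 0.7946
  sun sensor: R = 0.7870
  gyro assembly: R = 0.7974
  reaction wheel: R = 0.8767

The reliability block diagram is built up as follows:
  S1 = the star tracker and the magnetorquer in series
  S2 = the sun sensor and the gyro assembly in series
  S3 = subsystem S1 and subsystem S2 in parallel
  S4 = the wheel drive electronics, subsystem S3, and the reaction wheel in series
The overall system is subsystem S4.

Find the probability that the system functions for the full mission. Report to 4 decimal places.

Series (star tracker and magnetorquer): 0.959700 × 0.794600 = 0.762578
Series (sun sensor and gyro assembly): 0.787000 × 0.797400 = 0.627554
Parallel ([0.762578] and [0.627554]): 1 − (1 − 0.762578)(1 − 0.627554) = 0.911573
Series (wheel drive electronics, [0.911573], and reaction wheel): 0.787100 × 0.911573 × 0.876700 = 0.6290

0.6290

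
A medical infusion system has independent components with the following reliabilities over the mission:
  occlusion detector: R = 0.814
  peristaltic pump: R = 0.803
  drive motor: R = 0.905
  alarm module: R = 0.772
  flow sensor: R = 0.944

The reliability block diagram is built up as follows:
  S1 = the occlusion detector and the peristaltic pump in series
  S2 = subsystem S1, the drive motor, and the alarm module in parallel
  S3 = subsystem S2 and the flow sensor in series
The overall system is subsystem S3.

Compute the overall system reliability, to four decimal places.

Series (occlusion detector and peristaltic pump): 0.814000 × 0.803000 = 0.653642
Parallel ([0.653642], drive motor, and alarm module): 1 − (1 − 0.653642)(1 − 0.905000)(1 − 0.772000) = 0.992498
Series ([0.992498] and flow sensor): 0.992498 × 0.944000 = 0.9369

0.9369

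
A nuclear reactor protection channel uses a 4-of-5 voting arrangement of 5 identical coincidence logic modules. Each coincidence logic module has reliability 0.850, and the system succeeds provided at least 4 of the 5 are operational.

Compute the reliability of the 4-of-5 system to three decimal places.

R = Σ_{i=4}^{5} C(5,i) p^i (1−p)^{5−i} with p = 0.850
C(5,4)·0.850^4·0.150^1 = 0.39150
C(5,5)·0.850^5·0.150^0 = 0.44371
Sum = 0.835

0.835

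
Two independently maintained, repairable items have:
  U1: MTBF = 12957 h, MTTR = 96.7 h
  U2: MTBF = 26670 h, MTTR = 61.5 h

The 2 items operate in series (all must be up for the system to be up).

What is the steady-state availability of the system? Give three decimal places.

A(U1) = MTBF/(MTBF+MTTR) = 12957/(12957+96.7) = 0.992592
A(U2) = MTBF/(MTBF+MTTR) = 26670/(26670+61.5) = 0.997699
Series availability: 0.992592 × 0.997699 = 0.990

0.990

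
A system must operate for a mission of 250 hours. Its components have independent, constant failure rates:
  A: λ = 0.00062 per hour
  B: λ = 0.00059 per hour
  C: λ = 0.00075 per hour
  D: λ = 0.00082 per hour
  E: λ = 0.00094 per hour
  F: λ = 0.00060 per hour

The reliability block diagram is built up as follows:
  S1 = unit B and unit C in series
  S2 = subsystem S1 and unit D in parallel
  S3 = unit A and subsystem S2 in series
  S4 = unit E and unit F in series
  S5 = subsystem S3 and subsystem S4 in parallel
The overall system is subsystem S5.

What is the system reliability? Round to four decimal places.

R(A) = exp(−0.00062 × 250) = 0.856415
R(B) = exp(−0.00059 × 250) = 0.862862
R(C) = exp(−0.00075 × 250) = 0.829029
R(D) = exp(−0.00082 × 250) = 0.814647
R(E) = exp(−0.00094 × 250) = 0.790571
R(F) = exp(−0.00060 × 250) = 0.860708
Series (B and C): 0.862862 × 0.829029 = 0.715338
Parallel ([0.715338] and D): 1 − (1 − 0.715338)(1 − 0.814647) = 0.947237
Series (A and [0.947237]): 0.856415 × 0.947237 = 0.811228
Series (E and F): 0.790571 × 0.860708 = 0.680451
Parallel ([0.811228] and [0.680451]): 1 − (1 − 0.811228)(1 − 0.680451) = 0.9397

0.9397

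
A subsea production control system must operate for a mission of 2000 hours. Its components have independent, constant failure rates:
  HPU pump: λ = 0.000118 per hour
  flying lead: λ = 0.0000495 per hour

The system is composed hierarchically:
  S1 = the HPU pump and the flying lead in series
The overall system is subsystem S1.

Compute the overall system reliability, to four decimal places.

R(HPU pump) = exp(−0.000118 × 2000) = 0.789781
R(flying lead) = exp(−0.0000495 × 2000) = 0.905743
Series (HPU pump and flying lead): 0.789781 × 0.905743 = 0.7153

0.7153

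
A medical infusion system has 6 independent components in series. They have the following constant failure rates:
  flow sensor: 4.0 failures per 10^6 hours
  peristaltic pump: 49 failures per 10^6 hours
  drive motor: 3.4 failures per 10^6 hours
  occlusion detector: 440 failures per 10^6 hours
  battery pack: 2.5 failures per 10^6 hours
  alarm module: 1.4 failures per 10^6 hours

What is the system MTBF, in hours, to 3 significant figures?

2000

Series of exponential components: λ_sys = Σ λ_i
λ_sys = 0.0000040 + 0.000049 + 0.0000034 + 0.00044 + 0.0000025 + 0.0000014 = 5.0030e-04 /h
MTBF = 1 / λ_sys = 2000 h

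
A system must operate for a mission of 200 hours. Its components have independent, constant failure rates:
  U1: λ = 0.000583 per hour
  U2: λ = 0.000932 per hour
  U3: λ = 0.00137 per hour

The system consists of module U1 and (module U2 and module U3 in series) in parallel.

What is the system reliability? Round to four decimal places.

0.9594

R(U1) = exp(−0.000583 × 200) = 0.889941
R(U2) = exp(−0.000932 × 200) = 0.829942
R(U3) = exp(−0.00137 × 200) = 0.760332
Series (U2 and U3): 0.829942 × 0.760332 = 0.631031
Parallel (U1 and [0.631031]): 1 − (1 − 0.889941)(1 − 0.631031) = 0.9594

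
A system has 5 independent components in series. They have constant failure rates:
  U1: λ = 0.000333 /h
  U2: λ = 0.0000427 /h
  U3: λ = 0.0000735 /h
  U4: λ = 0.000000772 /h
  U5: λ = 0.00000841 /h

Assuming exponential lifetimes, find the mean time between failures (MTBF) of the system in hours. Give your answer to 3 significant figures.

Series of exponential components: λ_sys = Σ λ_i
λ_sys = 0.000333 + 0.0000427 + 0.0000735 + 0.000000772 + 0.00000841 = 4.5838e-04 /h
MTBF = 1 / λ_sys = 2180 h

2180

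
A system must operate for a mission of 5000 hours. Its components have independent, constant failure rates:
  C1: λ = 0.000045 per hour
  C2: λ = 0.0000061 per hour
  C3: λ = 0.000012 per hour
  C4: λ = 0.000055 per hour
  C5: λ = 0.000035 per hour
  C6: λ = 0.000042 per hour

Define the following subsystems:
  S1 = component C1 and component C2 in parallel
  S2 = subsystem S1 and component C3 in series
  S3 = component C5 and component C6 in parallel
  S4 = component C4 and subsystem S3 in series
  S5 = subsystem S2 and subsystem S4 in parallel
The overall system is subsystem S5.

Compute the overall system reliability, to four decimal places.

0.9832

R(C1) = exp(−0.000045 × 5000) = 0.798516
R(C2) = exp(−0.0000061 × 5000) = 0.969960
R(C3) = exp(−0.000012 × 5000) = 0.941765
R(C4) = exp(−0.000055 × 5000) = 0.759572
R(C5) = exp(−0.000035 × 5000) = 0.839457
R(C6) = exp(−0.000042 × 5000) = 0.810584
Parallel (C1 and C2): 1 − (1 − 0.798516)(1 − 0.969960) = 0.993947
Series ([0.993947] and C3): 0.993947 × 0.941765 = 0.936064
Parallel (C5 and C6): 1 − (1 − 0.839457)(1 − 0.810584) = 0.969591
Series (C4 and [0.969591]): 0.759572 × 0.969591 = 0.736474
Parallel ([0.936064] and [0.736474]): 1 − (1 − 0.936064)(1 − 0.736474) = 0.9832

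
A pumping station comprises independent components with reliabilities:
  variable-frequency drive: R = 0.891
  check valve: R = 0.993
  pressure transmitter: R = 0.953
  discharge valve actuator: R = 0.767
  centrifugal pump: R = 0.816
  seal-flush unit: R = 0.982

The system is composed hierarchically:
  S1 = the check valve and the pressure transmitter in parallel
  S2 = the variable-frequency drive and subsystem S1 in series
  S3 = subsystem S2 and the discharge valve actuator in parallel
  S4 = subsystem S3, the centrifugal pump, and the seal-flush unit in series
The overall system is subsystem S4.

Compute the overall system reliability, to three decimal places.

Parallel (check valve and pressure transmitter): 1 − (1 − 0.99300)(1 − 0.95300) = 0.99967
Series (variable-frequency drive and [0.99967]): 0.89100 × 0.99967 = 0.89071
Parallel ([0.89071] and discharge valve actuator): 1 − (1 − 0.89071)(1 − 0.76700) = 0.97454
Series ([0.97454], centrifugal pump, and seal-flush unit): 0.97454 × 0.81600 × 0.98200 = 0.781

0.781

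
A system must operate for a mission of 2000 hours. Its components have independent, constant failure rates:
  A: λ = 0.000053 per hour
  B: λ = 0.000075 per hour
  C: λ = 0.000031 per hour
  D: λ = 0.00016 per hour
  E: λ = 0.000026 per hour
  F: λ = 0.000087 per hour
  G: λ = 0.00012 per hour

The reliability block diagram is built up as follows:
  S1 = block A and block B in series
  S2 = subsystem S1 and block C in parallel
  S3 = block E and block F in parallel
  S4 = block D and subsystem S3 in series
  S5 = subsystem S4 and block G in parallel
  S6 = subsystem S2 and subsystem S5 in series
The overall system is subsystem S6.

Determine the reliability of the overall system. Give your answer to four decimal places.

0.9275

R(A) = exp(−0.000053 × 2000) = 0.899425
R(B) = exp(−0.000075 × 2000) = 0.860708
R(C) = exp(−0.000031 × 2000) = 0.939883
R(D) = exp(−0.00016 × 2000) = 0.726149
R(E) = exp(−0.000026 × 2000) = 0.949329
R(F) = exp(−0.000087 × 2000) = 0.840297
R(G) = exp(−0.00012 × 2000) = 0.786628
Series (A and B): 0.899425 × 0.860708 = 0.774142
Parallel ([0.774142] and C): 1 − (1 − 0.774142)(1 − 0.939883) = 0.986422
Parallel (E and F): 1 − (1 − 0.949329)(1 − 0.840297) = 0.991908
Series (D and [0.991908]): 0.726149 × 0.991908 = 0.720273
Parallel ([0.720273] and G): 1 − (1 − 0.720273)(1 − 0.786628) = 0.940314
Series ([0.986422] and [0.940314]): 0.986422 × 0.940314 = 0.9275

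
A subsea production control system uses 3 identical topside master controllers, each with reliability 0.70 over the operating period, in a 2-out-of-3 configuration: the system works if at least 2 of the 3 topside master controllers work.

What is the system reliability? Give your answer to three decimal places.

R = Σ_{i=2}^{3} C(3,i) p^i (1−p)^{3−i} with p = 0.70
C(3,2)·0.70^2·0.30^1 = 0.44100
C(3,3)·0.70^3·0.30^0 = 0.34300
Sum = 0.784

0.784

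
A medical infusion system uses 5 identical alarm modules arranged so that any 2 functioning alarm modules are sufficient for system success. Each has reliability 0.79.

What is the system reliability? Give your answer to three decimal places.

R = Σ_{i=2}^{5} C(5,i) p^i (1−p)^{5−i} with p = 0.79
C(5,2)·0.79^2·0.21^3 = 0.05780
C(5,3)·0.79^3·0.21^2 = 0.21743
C(5,4)·0.79^4·0.21^1 = 0.40898
C(5,5)·0.79^5·0.21^0 = 0.30771
Sum = 0.992

0.992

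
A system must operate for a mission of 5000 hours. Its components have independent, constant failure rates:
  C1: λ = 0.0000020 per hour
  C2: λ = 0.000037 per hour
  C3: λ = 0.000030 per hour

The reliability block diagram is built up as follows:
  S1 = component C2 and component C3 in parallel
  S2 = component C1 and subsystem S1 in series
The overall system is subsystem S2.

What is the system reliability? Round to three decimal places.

0.967

R(C1) = exp(−0.0000020 × 5000) = 0.99005
R(C2) = exp(−0.000037 × 5000) = 0.83110
R(C3) = exp(−0.000030 × 5000) = 0.86071
Parallel (C2 and C3): 1 − (1 − 0.83110)(1 − 0.86071) = 0.97647
Series (C1 and [0.97647]): 0.99005 × 0.97647 = 0.967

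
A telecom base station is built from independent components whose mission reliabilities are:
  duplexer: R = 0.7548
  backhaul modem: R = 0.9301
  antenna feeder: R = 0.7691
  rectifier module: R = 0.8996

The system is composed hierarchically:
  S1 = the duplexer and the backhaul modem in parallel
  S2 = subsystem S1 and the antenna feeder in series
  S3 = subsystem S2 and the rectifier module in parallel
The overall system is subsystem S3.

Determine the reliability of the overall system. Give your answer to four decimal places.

Parallel (duplexer and backhaul modem): 1 − (1 − 0.754800)(1 − 0.930100) = 0.982861
Series ([0.982861] and antenna feeder): 0.982861 × 0.769100 = 0.755918
Parallel ([0.755918] and rectifier module): 1 − (1 − 0.755918)(1 − 0.899600) = 0.9755

0.9755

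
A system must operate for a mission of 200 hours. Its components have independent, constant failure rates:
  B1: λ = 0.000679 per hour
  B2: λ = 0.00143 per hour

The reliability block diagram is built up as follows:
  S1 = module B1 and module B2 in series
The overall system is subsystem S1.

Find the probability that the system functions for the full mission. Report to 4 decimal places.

R(B1) = exp(−0.000679 × 200) = 0.873017
R(B2) = exp(−0.00143 × 200) = 0.751263
Series (B1 and B2): 0.873017 × 0.751263 = 0.6559

0.6559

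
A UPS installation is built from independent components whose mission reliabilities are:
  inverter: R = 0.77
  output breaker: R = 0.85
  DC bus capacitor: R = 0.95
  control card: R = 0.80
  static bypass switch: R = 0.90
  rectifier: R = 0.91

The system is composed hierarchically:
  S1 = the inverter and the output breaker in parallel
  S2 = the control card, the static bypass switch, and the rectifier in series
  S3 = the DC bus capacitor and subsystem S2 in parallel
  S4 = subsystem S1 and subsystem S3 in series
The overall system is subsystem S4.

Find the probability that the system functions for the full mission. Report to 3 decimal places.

Parallel (inverter and output breaker): 1 − (1 − 0.77000)(1 − 0.85000) = 0.96550
Series (control card, static bypass switch, and rectifier): 0.80000 × 0.90000 × 0.91000 = 0.65520
Parallel (DC bus capacitor and [0.65520]): 1 − (1 − 0.95000)(1 − 0.65520) = 0.98276
Series ([0.96550] and [0.98276]): 0.96550 × 0.98276 = 0.949

0.949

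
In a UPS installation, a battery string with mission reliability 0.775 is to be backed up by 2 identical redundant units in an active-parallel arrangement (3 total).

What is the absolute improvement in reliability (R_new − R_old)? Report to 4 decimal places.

R_before = 0.775
R_after = 1 − (1 − 0.775)^3 = 0.9886
ΔR = 0.9886 − 0.775 = 0.2136

0.2136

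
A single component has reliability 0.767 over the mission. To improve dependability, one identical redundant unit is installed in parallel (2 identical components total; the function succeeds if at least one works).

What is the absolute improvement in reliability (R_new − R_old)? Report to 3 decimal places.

R_before = 0.767
R_after = 1 − (1 − 0.767)^2 = 0.946
ΔR = 0.946 − 0.767 = 0.179

0.179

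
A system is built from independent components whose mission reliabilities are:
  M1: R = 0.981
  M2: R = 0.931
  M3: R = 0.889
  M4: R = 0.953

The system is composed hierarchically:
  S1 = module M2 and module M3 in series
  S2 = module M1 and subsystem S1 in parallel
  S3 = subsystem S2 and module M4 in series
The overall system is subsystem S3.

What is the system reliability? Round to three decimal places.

0.950

Series (M2 and M3): 0.93100 × 0.88900 = 0.82766
Parallel (M1 and [0.82766]): 1 − (1 − 0.98100)(1 − 0.82766) = 0.99673
Series ([0.99673] and M4): 0.99673 × 0.95300 = 0.950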